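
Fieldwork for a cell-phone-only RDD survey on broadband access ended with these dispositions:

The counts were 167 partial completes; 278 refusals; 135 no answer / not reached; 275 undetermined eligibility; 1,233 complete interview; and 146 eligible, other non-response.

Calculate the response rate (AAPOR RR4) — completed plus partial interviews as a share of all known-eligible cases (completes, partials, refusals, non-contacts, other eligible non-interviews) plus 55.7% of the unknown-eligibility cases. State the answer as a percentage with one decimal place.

66.3%

Num → 1233 + 167 = 1400
Eligible (known) → 1233 + 167 + 278 + 135 + 146 = 1959
e × U → 0.5570 × 275 = 153.18
Denominator → 1959 + 153.18 = 2112.18
RR4 = 1400 / 2112.18 = 0.6628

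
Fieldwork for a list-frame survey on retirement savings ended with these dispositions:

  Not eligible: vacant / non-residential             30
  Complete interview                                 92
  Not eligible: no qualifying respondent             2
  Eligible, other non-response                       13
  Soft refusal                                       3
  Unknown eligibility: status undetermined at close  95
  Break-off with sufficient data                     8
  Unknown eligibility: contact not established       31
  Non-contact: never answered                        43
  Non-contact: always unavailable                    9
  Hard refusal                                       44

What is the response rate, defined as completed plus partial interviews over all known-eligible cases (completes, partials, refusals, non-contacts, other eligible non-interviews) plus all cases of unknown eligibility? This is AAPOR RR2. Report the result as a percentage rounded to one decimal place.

29.6%

Refusal or break-off = 44 + 3 = 47
Never reached = 43 + 9 = 52
Unknown if eligible = 31 + 95 = 126
Out of scope = 2 + 30 = 32
Numerator → 92 + 8 = 100
Denominator → 92 + 8 + 47 + 52 + 13 + 126 = 338
RR2 = 100 / 338 = 0.2959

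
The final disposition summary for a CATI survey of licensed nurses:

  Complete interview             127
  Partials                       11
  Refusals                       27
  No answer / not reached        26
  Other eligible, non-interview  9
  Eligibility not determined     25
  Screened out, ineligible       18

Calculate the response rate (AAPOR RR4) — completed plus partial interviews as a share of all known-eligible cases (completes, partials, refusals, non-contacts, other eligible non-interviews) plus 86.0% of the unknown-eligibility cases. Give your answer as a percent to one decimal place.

62.3%

Top = 127 + 11 = 138
Determined eligible = 127 + 11 + 27 + 26 + 9 = 200
Estimated eligible among unknowns = 0.8600 × 25 = 21.50
Denom = 200 + 21.50 = 221.50
RR4 = 138 / 221.50 = 0.6230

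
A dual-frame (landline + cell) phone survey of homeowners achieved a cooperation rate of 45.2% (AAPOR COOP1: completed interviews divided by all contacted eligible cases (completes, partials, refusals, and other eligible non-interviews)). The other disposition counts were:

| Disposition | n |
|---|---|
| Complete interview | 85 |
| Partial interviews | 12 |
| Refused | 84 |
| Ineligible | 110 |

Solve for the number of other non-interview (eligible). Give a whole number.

COOP1 = 85 / D = 0.452
D = 85 / 0.452 = 188.1
Other denominator terms total 181
other non-interview (eligible) = 188.1 − 181 ≈ 7

7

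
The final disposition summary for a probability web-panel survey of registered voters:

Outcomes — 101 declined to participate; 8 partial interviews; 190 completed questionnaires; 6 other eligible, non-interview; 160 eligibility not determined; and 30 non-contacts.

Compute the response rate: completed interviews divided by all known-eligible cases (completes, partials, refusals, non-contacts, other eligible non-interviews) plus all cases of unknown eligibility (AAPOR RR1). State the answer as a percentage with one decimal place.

Numerator → 190
Denom → 190 + 8 + 101 + 30 + 6 + 160 = 495
RR1 = 190 / 495 = 0.3838

38.4%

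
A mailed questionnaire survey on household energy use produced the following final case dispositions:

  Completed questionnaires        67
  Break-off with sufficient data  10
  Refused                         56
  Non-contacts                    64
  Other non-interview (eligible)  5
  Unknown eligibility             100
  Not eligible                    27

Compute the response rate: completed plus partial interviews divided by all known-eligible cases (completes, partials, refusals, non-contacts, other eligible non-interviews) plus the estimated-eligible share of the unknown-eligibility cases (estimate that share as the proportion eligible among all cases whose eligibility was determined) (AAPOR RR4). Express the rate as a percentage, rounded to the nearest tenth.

26.5%

Top: 67 + 10 = 77
Eligible (known): 67 + 10 + 56 + 64 + 5 = 202
e = 202 / (202 + 27) = 202 / 229 = 0.8821
Estimated eligible among unknowns: 0.8821 × 100 = 88.21
Denominator: 202 + 88.21 = 290.21
RR4 = 77 / 290.21 = 0.2653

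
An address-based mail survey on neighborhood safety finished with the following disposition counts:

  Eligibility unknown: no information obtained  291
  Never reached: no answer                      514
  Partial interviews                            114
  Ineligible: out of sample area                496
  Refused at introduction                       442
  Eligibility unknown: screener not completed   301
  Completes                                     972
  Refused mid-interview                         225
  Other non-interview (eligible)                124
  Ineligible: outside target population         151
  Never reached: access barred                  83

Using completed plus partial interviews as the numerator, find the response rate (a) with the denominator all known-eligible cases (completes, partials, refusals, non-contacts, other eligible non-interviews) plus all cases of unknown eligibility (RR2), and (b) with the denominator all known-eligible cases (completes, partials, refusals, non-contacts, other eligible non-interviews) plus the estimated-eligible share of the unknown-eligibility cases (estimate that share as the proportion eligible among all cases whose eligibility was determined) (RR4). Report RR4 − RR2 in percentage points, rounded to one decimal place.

1.5

Refusal or break-off = 442 + 225 = 667
Non-contacts = 514 + 83 = 597
Unknown eligibility = 301 + 291 = 592
Screened out, ineligible = 151 + 496 = 647
Numerator: 972 + 114 = 1086
Denom: 972 + 114 + 667 + 597 + 124 + 592 = 3066
RR2 = 1086 / 3066 = 0.3542
Determined eligible: 972 + 114 + 667 + 597 + 124 = 2474
e = 2474 / (2474 + 647) = 2474 / 3121 = 0.7927
Eligible share of unknowns: 0.7927 × 592 = 469.28
Denom: 2474 + 469.28 = 2943.28
RR4 = 1086 / 2943.28 = 0.3690
Difference = 36.90 − 35.42 = 1.48 percentage points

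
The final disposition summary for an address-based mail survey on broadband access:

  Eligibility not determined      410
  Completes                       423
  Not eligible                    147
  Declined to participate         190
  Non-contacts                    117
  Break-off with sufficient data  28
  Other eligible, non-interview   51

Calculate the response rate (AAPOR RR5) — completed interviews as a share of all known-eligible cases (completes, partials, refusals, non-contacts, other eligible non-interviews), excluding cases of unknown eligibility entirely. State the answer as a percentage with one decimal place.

Num = 423
Base = 423 + 28 + 190 + 117 + 51 = 809
RR5 = 423 / 809 = 0.5229

52.3%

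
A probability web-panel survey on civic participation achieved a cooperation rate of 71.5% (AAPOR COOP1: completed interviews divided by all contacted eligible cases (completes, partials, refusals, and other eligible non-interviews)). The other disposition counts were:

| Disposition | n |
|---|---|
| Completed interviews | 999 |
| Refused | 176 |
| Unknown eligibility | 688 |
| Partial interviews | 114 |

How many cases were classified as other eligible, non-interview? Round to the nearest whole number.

108

COOP1 = 999 / D = 0.715
D = 999 / 0.715 = 1397.2
Other denominator terms total 1289
other eligible, non-interview = 1397.2 − 1289 ≈ 108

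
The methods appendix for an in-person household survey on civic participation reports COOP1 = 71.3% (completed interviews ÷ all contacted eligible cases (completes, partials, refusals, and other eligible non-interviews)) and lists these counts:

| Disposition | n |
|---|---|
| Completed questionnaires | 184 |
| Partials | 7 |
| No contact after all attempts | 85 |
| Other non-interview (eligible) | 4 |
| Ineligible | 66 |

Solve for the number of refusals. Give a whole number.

63

COOP1 = 184 / D = 0.713
D = 184 / 0.713 = 258.1
Other denominator terms total 195
refusals = 258.1 − 195 ≈ 63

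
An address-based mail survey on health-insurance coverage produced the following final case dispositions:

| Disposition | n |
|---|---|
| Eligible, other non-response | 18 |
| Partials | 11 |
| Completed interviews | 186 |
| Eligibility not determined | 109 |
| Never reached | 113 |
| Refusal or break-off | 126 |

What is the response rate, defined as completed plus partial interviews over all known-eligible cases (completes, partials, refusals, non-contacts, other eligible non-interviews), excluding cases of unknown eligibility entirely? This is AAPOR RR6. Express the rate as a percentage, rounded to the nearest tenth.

43.4%

Numerator → 186 + 11 = 197
Denominator → 186 + 11 + 126 + 113 + 18 = 454
RR6 = 197 / 454 = 0.4339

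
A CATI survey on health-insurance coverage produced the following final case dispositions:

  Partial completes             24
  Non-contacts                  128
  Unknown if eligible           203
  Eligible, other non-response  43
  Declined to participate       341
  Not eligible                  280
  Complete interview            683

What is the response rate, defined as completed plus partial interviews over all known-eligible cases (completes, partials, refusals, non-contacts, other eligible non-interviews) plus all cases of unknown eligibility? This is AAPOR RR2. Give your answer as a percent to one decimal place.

Top: 683 + 24 = 707
Denom: 683 + 24 + 341 + 128 + 43 + 203 = 1422
RR2 = 707 / 1422 = 0.4972

49.7%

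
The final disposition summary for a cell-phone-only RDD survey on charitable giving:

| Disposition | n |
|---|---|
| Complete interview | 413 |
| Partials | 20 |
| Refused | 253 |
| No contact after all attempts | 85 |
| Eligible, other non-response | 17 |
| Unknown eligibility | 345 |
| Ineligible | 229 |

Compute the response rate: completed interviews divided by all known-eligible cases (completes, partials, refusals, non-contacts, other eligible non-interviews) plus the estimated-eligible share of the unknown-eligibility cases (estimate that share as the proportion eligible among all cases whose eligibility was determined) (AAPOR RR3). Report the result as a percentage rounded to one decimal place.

39.1%

Top: 413
Eligible (known): 413 + 20 + 253 + 85 + 17 = 788
e = 788 / (788 + 229) = 788 / 1017 = 0.7748
Estimated eligible among unknowns: 0.7748 × 345 = 267.31
Denominator: 788 + 267.31 = 1055.31
RR3 = 413 / 1055.31 = 0.3914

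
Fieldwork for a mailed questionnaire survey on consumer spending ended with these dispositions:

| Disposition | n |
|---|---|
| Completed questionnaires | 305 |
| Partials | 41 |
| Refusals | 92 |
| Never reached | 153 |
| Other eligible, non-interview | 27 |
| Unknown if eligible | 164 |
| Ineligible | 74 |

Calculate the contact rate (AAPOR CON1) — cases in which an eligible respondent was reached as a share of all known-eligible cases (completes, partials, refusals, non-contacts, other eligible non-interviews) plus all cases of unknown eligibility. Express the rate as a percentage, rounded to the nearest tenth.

59.5%

Top → 305 + 41 + 92 + 27 = 465
Denom → 305 + 41 + 92 + 153 + 27 + 164 = 782
CON1 = 465 / 782 = 0.5946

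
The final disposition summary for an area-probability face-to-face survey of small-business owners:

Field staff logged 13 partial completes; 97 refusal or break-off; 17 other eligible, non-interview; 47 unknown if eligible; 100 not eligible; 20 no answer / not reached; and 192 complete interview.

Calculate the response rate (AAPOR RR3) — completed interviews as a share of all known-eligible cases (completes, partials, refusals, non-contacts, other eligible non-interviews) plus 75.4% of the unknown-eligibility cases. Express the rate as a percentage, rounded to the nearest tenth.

51.3%

Top: 192
Eligible (known): 192 + 13 + 97 + 20 + 17 = 339
e × U: 0.7540 × 47 = 35.44
Base: 339 + 35.44 = 374.44
RR3 = 192 / 374.44 = 0.5128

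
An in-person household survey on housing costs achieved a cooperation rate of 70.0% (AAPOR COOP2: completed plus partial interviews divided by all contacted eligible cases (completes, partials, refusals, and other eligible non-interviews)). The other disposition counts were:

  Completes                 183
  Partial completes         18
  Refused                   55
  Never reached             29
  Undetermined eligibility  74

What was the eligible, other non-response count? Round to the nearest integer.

Num = 183 + 18 = 201
COOP2 = 201 / D = 0.700
D = 201 / 0.700 = 287.1
Remaining denominator categories sum to 256
eligible, other non-response = 287.1 − 256 ≈ 31

31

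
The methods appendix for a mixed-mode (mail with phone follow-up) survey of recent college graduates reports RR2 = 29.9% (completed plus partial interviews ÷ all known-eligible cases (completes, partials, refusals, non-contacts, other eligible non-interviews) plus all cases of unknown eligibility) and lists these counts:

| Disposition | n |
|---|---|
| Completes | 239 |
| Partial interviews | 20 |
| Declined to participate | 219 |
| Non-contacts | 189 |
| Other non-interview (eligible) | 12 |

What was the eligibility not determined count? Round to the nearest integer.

Numerator = 239 + 20 = 259
RR2 = 259 / D = 0.299
D = 259 / 0.299 = 866.2
Other denominator terms total 679
eligibility not determined = 866.2 − 679 ≈ 187

187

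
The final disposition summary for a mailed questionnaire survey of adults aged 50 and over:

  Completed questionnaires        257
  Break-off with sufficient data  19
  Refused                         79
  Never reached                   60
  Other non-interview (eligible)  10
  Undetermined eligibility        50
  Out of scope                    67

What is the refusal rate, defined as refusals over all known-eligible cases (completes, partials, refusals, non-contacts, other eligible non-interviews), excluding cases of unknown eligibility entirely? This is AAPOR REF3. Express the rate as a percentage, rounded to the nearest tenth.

Top → 79
Denominator → 257 + 19 + 79 + 60 + 10 = 425
REF3 = 79 / 425 = 0.1859

18.6%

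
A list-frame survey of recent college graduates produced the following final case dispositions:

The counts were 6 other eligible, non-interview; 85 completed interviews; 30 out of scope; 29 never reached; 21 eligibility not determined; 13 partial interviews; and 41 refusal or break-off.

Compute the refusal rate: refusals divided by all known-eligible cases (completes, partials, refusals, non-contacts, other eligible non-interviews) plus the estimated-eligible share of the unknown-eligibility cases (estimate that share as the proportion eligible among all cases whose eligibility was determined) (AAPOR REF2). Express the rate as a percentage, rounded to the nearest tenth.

Numerator → 41
Known eligible → 85 + 13 + 41 + 29 + 6 = 174
e = 174 / (174 + 30) = 174 / 204 = 0.8529
Eligible share of unknowns → 0.8529 × 21 = 17.91
Denominator → 174 + 17.91 = 191.91
REF2 = 41 / 191.91 = 0.2136

21.4%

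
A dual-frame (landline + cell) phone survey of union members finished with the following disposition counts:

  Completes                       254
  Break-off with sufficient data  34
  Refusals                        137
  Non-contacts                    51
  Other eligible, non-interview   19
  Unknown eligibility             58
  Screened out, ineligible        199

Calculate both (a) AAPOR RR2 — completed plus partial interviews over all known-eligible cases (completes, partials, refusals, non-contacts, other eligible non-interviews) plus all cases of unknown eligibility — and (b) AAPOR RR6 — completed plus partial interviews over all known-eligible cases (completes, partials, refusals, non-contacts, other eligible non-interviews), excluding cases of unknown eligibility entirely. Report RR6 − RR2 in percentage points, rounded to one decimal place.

6.1

Numerator: 254 + 34 = 288
Denom: 254 + 34 + 137 + 51 + 19 + 58 = 553
RR2 = 288 / 553 = 0.5208
Denom: 254 + 34 + 137 + 51 + 19 = 495
RR6 = 288 / 495 = 0.5818
Difference = 58.18 − 52.08 = 6.10 percentage points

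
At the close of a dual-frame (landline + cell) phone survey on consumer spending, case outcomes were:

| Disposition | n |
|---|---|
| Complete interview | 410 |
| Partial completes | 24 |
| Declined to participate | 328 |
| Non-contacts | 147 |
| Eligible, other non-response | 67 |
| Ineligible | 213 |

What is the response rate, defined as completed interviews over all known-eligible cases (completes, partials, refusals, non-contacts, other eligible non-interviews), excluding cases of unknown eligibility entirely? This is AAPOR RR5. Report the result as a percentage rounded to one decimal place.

Numerator: 410
Denominator: 410 + 24 + 328 + 147 + 67 = 976
RR5 = 410 / 976 = 0.4201

42.0%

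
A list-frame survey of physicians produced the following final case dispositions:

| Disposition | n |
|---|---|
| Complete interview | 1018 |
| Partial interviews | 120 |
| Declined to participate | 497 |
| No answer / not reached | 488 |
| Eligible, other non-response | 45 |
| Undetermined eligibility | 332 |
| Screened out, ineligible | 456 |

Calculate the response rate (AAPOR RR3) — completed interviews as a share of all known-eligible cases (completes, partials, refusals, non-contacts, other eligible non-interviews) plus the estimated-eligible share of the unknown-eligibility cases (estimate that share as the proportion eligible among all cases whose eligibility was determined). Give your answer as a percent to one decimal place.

41.7%

Num → 1018
Determined eligible → 1018 + 120 + 497 + 488 + 45 = 2168
e = 2168 / (2168 + 456) = 2168 / 2624 = 0.8262
Estimated eligible among unknowns → 0.8262 × 332 = 274.30
Base → 2168 + 274.30 = 2442.30
RR3 = 1018 / 2442.30 = 0.4168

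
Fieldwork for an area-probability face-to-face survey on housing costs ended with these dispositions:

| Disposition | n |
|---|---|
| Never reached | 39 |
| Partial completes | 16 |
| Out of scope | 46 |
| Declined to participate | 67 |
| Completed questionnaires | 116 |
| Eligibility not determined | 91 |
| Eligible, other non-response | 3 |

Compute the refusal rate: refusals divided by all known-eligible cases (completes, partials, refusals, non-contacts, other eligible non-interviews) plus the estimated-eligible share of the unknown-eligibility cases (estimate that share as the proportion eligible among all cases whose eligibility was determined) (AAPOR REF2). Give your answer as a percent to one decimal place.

21.1%

Numerator = 67
Known eligible = 116 + 16 + 67 + 39 + 3 = 241
e = 241 / (241 + 46) = 241 / 287 = 0.8397
e × U = 0.8397 × 91 = 76.41
Denom = 241 + 76.41 = 317.41
REF2 = 67 / 317.41 = 0.2111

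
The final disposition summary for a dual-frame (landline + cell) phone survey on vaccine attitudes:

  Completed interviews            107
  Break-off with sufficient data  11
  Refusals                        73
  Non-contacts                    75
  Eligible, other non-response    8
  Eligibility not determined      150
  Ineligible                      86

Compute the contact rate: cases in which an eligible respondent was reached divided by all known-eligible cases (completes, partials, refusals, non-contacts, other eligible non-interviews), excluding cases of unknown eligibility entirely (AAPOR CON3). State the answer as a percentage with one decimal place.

Numerator = 107 + 11 + 73 + 8 = 199
Base = 107 + 11 + 73 + 75 + 8 = 274
CON3 = 199 / 274 = 0.7263

72.6%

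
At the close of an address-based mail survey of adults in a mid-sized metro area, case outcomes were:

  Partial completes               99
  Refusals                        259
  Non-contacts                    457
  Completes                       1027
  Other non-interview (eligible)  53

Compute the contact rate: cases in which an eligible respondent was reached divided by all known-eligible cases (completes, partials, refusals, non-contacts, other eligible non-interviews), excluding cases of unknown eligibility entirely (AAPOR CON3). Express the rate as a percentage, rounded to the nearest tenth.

Top → 1027 + 99 + 259 + 53 = 1438
Base → 1027 + 99 + 259 + 457 + 53 = 1895
CON3 = 1438 / 1895 = 0.7588

75.9%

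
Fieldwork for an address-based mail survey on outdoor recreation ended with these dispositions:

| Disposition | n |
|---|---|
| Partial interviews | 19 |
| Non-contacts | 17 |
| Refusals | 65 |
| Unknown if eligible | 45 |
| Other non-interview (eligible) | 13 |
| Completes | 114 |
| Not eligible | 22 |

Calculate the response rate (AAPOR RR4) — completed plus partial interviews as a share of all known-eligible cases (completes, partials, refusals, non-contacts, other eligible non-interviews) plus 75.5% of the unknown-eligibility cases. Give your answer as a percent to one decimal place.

Num: 114 + 19 = 133
Eligible (known): 114 + 19 + 65 + 17 + 13 = 228
e × U: 0.7550 × 45 = 33.98
Denom: 228 + 33.98 = 261.98
RR4 = 133 / 261.98 = 0.5077

50.8%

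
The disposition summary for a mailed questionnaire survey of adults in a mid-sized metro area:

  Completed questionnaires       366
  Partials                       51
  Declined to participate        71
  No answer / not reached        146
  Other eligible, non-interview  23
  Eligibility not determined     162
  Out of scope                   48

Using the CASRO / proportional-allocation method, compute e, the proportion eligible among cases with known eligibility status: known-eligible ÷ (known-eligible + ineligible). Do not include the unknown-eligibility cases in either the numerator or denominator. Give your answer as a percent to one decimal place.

93.2%

Known eligible → 366 + 51 + 71 + 146 + 23 = 657
e = 657 / (657 + 48) = 657 / 705 = 0.9319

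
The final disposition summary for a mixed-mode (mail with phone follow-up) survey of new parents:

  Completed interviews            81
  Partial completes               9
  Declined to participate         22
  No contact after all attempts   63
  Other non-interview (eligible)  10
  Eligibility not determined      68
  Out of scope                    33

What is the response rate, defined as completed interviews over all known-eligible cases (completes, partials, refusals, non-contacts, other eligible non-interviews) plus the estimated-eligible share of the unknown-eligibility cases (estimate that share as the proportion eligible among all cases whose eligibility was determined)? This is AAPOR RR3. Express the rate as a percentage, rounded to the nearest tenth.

33.4%

Top: 81
Determined eligible: 81 + 9 + 22 + 63 + 10 = 185
e = 185 / (185 + 33) = 185 / 218 = 0.8486
Estimated eligible among unknowns: 0.8486 × 68 = 57.70
Base: 185 + 57.70 = 242.70
RR3 = 81 / 242.70 = 0.3337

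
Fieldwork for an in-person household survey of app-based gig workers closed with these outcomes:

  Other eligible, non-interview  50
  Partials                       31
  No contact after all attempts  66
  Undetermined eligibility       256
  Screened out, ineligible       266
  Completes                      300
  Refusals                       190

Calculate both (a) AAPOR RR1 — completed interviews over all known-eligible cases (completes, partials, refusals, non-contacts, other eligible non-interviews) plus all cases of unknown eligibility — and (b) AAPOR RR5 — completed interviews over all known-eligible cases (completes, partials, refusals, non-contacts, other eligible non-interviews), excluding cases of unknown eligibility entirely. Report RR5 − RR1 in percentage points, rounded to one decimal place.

13.5

Num = 300
Denominator = 300 + 31 + 190 + 66 + 50 + 256 = 893
RR1 = 300 / 893 = 0.3359
Denominator = 300 + 31 + 190 + 66 + 50 = 637
RR5 = 300 / 637 = 0.4710
Difference = 47.10 − 33.59 = 13.51 percentage points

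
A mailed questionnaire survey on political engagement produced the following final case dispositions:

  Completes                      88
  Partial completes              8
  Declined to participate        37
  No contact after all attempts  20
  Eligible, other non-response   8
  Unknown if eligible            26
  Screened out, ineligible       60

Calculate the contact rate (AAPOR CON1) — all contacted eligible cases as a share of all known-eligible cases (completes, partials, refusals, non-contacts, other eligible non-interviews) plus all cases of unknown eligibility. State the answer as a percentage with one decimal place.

75.4%

Num → 88 + 8 + 37 + 8 = 141
Base → 88 + 8 + 37 + 20 + 8 + 26 = 187
CON1 = 141 / 187 = 0.7540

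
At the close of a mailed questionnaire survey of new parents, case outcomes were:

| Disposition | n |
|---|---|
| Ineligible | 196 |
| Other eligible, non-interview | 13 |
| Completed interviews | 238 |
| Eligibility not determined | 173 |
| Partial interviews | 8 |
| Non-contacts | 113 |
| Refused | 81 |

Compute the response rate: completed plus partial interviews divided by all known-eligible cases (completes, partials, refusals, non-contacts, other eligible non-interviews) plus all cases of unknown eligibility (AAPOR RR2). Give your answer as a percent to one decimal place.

Num = 238 + 8 = 246
Denominator = 238 + 8 + 81 + 113 + 13 + 173 = 626
RR2 = 246 / 626 = 0.3930

39.3%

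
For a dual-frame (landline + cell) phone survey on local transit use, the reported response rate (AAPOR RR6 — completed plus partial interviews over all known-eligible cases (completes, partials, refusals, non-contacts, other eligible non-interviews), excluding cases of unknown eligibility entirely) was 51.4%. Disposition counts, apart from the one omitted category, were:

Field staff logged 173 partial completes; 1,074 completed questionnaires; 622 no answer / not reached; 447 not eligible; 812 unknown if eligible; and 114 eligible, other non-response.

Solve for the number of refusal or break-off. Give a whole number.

443

Top: 1074 + 173 = 1247
RR6 = 1247 / D = 0.514
D = 1247 / 0.514 = 2426.1
Rest of base = 1983
refusal or break-off = 2426.1 − 1983 ≈ 443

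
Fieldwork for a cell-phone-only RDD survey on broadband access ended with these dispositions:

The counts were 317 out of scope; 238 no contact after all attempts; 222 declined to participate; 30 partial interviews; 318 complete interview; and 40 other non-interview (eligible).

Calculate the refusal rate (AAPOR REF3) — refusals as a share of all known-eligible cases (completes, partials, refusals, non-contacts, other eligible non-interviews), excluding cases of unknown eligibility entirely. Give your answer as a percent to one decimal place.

26.2%

Numerator: 222
Base: 318 + 30 + 222 + 238 + 40 = 848
REF3 = 222 / 848 = 0.2618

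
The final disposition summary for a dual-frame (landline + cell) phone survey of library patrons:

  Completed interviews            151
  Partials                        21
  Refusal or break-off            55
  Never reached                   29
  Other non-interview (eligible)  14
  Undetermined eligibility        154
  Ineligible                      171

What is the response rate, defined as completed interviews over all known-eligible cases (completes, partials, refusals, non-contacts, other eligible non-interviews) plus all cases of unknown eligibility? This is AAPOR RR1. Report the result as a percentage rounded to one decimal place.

35.6%

Num = 151
Denom = 151 + 21 + 55 + 29 + 14 + 154 = 424
RR1 = 151 / 424 = 0.3561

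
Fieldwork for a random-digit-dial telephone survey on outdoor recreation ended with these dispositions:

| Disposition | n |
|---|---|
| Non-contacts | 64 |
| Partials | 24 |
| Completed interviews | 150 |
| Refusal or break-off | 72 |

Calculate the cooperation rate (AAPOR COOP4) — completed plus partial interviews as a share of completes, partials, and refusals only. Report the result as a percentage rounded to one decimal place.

Top → 150 + 24 = 174
Denominator → 150 + 24 + 72 = 246
COOP4 = 174 / 246 = 0.7073

70.7%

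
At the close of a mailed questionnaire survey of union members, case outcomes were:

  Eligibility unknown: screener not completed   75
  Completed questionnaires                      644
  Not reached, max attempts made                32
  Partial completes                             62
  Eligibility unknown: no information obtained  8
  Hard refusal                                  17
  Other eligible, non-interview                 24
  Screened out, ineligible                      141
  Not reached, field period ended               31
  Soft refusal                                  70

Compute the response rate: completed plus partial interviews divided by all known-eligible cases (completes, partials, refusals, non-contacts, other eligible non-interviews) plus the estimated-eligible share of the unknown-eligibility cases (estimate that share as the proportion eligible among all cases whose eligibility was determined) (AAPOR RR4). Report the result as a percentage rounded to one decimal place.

Refused = 17 + 70 = 87
Never reached = 31 + 32 = 63
Undetermined eligibility = 75 + 8 = 83
Num = 644 + 62 = 706
Determined eligible = 644 + 62 + 87 + 63 + 24 = 880
e = 880 / (880 + 141) = 880 / 1021 = 0.8619
Estimated eligible among unknowns = 0.8619 × 83 = 71.54
Denominator = 880 + 71.54 = 951.54
RR4 = 706 / 951.54 = 0.7420

74.2%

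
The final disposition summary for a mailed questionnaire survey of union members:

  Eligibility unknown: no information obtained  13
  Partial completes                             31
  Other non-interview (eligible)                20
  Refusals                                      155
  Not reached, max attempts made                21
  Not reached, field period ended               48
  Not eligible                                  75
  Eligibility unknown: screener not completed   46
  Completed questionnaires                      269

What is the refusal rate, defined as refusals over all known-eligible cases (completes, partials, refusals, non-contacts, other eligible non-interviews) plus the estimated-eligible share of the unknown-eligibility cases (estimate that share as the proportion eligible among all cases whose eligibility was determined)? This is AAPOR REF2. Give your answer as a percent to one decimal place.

Non-contacts = 48 + 21 = 69
Undetermined eligibility = 46 + 13 = 59
Top → 155
Determined eligible → 269 + 31 + 155 + 69 + 20 = 544
e = 544 / (544 + 75) = 544 / 619 = 0.8788
Estimated eligible among unknowns → 0.8788 × 59 = 51.85
Base → 544 + 51.85 = 595.85
REF2 = 155 / 595.85 = 0.2601

26.0%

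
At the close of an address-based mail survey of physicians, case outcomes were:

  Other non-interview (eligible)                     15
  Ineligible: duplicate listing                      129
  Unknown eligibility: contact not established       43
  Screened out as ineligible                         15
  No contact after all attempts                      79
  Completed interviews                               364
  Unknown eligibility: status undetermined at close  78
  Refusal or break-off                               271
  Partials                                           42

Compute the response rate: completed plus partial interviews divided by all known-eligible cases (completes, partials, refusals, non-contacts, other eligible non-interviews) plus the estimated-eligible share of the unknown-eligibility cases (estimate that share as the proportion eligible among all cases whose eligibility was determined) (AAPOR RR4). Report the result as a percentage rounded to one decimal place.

46.5%

Unknown if eligible = 43 + 78 = 121
Not eligible = 15 + 129 = 144
Num = 364 + 42 = 406
Known eligible = 364 + 42 + 271 + 79 + 15 = 771
e = 771 / (771 + 144) = 771 / 915 = 0.8426
e × U = 0.8426 × 121 = 101.95
Base = 771 + 101.95 = 872.95
RR4 = 406 / 872.95 = 0.4651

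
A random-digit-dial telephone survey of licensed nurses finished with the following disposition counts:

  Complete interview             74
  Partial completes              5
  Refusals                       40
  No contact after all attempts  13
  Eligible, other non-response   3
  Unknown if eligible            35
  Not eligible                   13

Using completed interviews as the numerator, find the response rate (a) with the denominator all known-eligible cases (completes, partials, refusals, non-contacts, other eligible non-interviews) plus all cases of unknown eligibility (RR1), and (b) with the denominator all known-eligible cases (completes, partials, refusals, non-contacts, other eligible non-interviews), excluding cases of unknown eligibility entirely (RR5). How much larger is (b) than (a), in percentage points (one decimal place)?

11.3

Num: 74
Denominator: 74 + 5 + 40 + 13 + 3 + 35 = 170
RR1 = 74 / 170 = 0.4353
Denominator: 74 + 5 + 40 + 13 + 3 = 135
RR5 = 74 / 135 = 0.5481
Difference = 54.81 − 43.53 = 11.28 percentage points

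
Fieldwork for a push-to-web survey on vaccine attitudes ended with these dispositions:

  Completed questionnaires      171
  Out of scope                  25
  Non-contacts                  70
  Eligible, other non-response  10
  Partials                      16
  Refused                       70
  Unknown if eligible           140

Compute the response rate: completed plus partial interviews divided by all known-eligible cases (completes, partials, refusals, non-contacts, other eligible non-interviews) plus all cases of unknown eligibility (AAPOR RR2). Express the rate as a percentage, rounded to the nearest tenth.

Num → 171 + 16 = 187
Denominator → 171 + 16 + 70 + 70 + 10 + 140 = 477
RR2 = 187 / 477 = 0.3920

39.2%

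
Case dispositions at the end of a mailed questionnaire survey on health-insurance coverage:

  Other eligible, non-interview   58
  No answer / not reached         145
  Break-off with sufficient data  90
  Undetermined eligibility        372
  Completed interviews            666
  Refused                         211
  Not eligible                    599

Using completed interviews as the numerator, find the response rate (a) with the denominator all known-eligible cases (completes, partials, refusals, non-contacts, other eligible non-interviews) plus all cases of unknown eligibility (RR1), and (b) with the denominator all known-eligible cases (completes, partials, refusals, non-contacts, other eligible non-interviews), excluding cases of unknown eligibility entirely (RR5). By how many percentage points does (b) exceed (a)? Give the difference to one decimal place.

Top → 666
Denominator → 666 + 90 + 211 + 145 + 58 + 372 = 1542
RR1 = 666 / 1542 = 0.4319
Denominator → 666 + 90 + 211 + 145 + 58 = 1170
RR5 = 666 / 1170 = 0.5692
Difference = 56.92 − 43.19 = 13.73 percentage points

13.7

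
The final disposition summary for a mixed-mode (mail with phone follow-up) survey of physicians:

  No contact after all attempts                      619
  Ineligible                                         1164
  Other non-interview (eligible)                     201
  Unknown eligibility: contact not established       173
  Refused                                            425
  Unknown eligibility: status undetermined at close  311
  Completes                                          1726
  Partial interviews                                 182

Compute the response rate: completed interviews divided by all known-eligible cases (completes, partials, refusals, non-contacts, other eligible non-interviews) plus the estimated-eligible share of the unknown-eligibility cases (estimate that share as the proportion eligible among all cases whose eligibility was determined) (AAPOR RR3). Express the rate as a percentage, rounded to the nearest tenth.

Undetermined eligibility = 173 + 311 = 484
Num: 1726
Eligible (known): 1726 + 182 + 425 + 619 + 201 = 3153
e = 3153 / (3153 + 1164) = 3153 / 4317 = 0.7304
Estimated eligible among unknowns: 0.7304 × 484 = 353.51
Denominator: 3153 + 353.51 = 3506.51
RR3 = 1726 / 3506.51 = 0.4922

49.2%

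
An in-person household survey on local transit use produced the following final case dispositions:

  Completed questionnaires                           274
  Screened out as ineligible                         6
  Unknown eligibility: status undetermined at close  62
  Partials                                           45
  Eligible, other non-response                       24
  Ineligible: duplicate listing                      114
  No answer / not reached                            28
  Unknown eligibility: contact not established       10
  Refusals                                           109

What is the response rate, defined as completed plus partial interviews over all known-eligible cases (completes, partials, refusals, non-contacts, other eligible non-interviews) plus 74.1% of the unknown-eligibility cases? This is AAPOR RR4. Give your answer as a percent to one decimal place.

59.8%

Eligibility not determined = 10 + 62 = 72
Screened out, ineligible = 6 + 114 = 120
Numerator = 274 + 45 = 319
Determined eligible = 274 + 45 + 109 + 28 + 24 = 480
Eligible share of unknowns = 0.7410 × 72 = 53.35
Base = 480 + 53.35 = 533.35
RR4 = 319 / 533.35 = 0.5981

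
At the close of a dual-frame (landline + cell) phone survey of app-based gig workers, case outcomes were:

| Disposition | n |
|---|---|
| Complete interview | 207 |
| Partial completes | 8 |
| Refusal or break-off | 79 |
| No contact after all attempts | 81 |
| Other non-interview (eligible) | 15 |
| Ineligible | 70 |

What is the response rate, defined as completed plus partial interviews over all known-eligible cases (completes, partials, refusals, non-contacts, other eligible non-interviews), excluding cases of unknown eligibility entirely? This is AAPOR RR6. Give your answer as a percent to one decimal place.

55.1%

Top → 207 + 8 = 215
Base → 207 + 8 + 79 + 81 + 15 = 390
RR6 = 215 / 390 = 0.5513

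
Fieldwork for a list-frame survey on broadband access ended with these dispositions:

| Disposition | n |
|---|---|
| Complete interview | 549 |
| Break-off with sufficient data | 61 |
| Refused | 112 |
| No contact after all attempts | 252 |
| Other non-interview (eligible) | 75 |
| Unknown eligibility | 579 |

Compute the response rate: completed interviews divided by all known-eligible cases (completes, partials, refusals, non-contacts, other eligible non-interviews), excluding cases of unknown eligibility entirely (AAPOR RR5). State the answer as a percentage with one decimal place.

52.3%

Top = 549
Denom = 549 + 61 + 112 + 252 + 75 = 1049
RR5 = 549 / 1049 = 0.5234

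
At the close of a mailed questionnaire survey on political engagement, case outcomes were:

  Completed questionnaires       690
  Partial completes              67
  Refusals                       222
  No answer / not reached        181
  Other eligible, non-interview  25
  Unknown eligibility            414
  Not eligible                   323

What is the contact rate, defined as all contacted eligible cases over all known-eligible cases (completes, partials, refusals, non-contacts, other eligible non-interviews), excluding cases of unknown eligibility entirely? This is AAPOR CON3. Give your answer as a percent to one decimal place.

Num → 690 + 67 + 222 + 25 = 1004
Base → 690 + 67 + 222 + 181 + 25 = 1185
CON3 = 1004 / 1185 = 0.8473

84.7%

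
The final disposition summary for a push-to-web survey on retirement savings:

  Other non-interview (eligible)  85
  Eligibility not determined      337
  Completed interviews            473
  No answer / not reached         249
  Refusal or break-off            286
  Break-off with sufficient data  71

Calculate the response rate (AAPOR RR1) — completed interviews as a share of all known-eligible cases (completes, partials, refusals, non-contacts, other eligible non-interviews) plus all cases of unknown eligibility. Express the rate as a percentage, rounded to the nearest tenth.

Numerator = 473
Denom = 473 + 71 + 286 + 249 + 85 + 337 = 1501
RR1 = 473 / 1501 = 0.3151

31.5%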